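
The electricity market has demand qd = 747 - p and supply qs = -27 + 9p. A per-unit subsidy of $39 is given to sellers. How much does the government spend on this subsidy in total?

Government cost = $27483.3

Pre-subsidy: 747 - p = -27 + 9p gives p* = 77.4, q* = 669.6.
With the subsidy, sellers receive ps = pb + 39 for each unit, where pb is the price buyers pay.
Supply in terms of pb becomes qs = -27 + 9(pb + 39) = 324 + 9pb. Setting this equal to demand: 747 - pb = 324 + 9pb, so pb = 42.3.
Sellers receive ps = 42.3 + 39 = 81.3; q' = 747 − 1·42.3 = 704.7.
Government outlay = subsidy × quantity = 39 × 704.7 = 27483.3.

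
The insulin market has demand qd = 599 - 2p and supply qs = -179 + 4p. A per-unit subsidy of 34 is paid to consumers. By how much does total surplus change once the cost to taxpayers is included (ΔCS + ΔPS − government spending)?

Pre-subsidy: 599 - 2p = -179 + 4p gives p* = 389/3, q* = 1019/3.
With the rebate, buyers effectively pay pb = ps − 34, where ps is the price sellers receive.
Demand in terms of ps becomes qd = 599 − 2(ps − 34) = 667 - 2ps. Setting this equal to supply: 667 - 2ps = -179 + 4ps, so ps = 141.
Buyers pay pb = 141 − 34 = 107; q' = -179 + 4·141 = 385.
ΔCS = ½(1019/3 + 385)(389/3 − 107) = 73916/9; ΔPS = ½(1019/3 + 385)(141 − 389/3) = 36958/9.
Government spending = 34 × 385 = 13090.
Net change = 73916/9 + 36958/9 − 13090 = -2312/3. The loss equals the DWL triangle ½·34·136/3.

Net change in total surplus = -2312/3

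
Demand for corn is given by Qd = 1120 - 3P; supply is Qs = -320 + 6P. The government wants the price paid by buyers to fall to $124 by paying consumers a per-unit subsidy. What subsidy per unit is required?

Required subsidy s = $54 per unit

At a buyer price of 124, quantity demanded is 1120 − 3·124 = 748.
Sellers supply 748 only when they receive Ps with -320 + 6·Ps = 748, i.e. Ps = 178.
s = Ps − Pb = 178 − 124 = 54.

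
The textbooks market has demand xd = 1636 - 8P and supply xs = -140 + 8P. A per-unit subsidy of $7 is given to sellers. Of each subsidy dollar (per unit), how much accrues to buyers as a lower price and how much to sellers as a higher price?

Buyers gain $3.5 per unit; sellers gain $3.5 per unit

Pre-subsidy: 1636 - 8P = -140 + 8P gives P* = 111, x* = 748.
With the subsidy, sellers receive Ps = Pb + 7 for each unit, where Pb is the price buyers pay.
Supply in terms of Pb becomes xs = -140 + 8(Pb + 7) = -84 + 8Pb. Setting this equal to demand: 1636 - 8Pb = -84 + 8Pb, so Pb = 107.5.
Sellers receive Ps = 107.5 + 7 = 114.5; x' = 1636 − 8·107.5 = 776.
Buyers' price falls by P* − Pb = 111 − 107.5 = 3.5; sellers' price rises by Ps − P* = 114.5 − 111 = 3.5.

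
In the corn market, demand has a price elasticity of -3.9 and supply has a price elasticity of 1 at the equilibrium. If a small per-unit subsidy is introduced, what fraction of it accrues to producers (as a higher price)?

For a small subsidy around the equilibrium, the benefit split depends on the relative slopes, which at a point are proportional to the elasticities.
Buyer share = εs/(εs + |εd|) = 1/(1 + 3.9) = 10/49; seller share = |εd|/(εs + |εd|) = 39/49.
So producers capture 39/49 of the subsidy.

Producer share = 39/49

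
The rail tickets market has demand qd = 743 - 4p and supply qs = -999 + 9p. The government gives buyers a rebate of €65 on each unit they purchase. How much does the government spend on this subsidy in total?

Pre-subsidy: 743 - 4p = -999 + 9p gives p* = 134, q* = 207.
With the rebate, buyers effectively pay pb = ps − 65, where ps is the price sellers receive.
Demand in terms of ps becomes qd = 743 − 4(ps − 65) = 1003 - 4ps. Setting this equal to supply: 1003 - 4ps = -999 + 9ps, so ps = 154.
Buyers pay pb = 154 − 65 = 89; q' = -999 + 9·154 = 387.
Government outlay = subsidy × quantity = 65 × 387 = 25155.

Government cost = €25155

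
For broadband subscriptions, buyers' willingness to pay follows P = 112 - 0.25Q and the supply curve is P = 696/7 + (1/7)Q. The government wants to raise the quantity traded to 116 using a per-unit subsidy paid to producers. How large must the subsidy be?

Required subsidy s = 33 per unit

At Q = 116, from the demand curve buyers pay Pb = 112 − 0.25·116 = 83; from the supply curve sellers need Ps = 696/7 + (1/7)·116 = 116.
The subsidy must fill the gap: s = Ps − Pb = 116 − 83 = 33.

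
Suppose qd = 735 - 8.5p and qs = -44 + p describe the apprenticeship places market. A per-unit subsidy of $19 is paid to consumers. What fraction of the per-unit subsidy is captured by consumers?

Consumer share = 2/19

Pre-subsidy: 735 - 8.5p = -44 + p gives p* = 82, q* = 38.
With the rebate, buyers effectively pay pb = ps − 19, where ps is the price sellers receive.
Demand in terms of ps becomes qd = 735 − 8.5(ps − 19) = 896.5 - 8.5ps. Setting this equal to supply: 896.5 - 8.5ps = -44 + ps, so ps = 99.
Buyers pay pb = 99 − 19 = 80; q' = -44 + 1·99 = 55.
Buyers' price falls by p* − pb = 82 − 80 = 2; sellers' price rises by ps − p* = 99 − 82 = 17.
So consumers capture 2/19 = 2/19 of each unit of subsidy.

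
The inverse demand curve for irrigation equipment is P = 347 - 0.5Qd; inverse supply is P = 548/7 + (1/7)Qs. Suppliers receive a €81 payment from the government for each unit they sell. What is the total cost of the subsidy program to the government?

Pre-subsidy: 347 - 0.5Q = 548/7 + (1/7)Q gives Q* = 418 and P* = 138.
With the subsidy, sellers receive Ps = Pb + 81 for each unit, where Pb is the price buyers pay.
On the curves, Pb = 347 - 0.5Q and Ps = 548/7 + (1/7)Q; the wedge Ps − Pb = 81 gives 548/7 + (1/7)Q − (347 - 0.5Q) = 81, so Q' = 544.
Then Pb = 347 − 0.5·544 = 75 and Ps = 548/7 + (1/7)·544 = 156.
Government outlay = subsidy × quantity = 81 × 544 = 44064.

Government cost = €44064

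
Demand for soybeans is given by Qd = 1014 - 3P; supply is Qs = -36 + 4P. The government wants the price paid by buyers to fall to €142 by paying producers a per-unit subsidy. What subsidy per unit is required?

At a buyer price of 142, quantity demanded is 1014 − 3·142 = 588.
Sellers supply 588 only when they receive Ps with -36 + 4·Ps = 588, i.e. Ps = 156.
s = Ps − Pb = 156 − 142 = 14.

Required subsidy s = €14 per unit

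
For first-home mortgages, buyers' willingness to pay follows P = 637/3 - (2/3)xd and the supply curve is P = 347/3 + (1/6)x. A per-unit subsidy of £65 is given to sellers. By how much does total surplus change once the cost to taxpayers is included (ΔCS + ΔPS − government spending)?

Net change in total surplus = -£2535

Pre-subsidy: 637/3 - (2/3)x = 347/3 + (1/6)x gives x* = 116 and P* = 135.
With the subsidy, sellers receive Ps = Pb + 65 for each unit, where Pb is the price buyers pay.
On the curves, Pb = 637/3 - (2/3)x and Ps = 347/3 + (1/6)x; the wedge Ps − Pb = 65 gives 347/3 + (1/6)x − (637/3 - (2/3)x) = 65, so x' = 194.
Then Pb = 637/3 − (2/3)·194 = 83 and Ps = 347/3 + (1/6)·194 = 148.
ΔCS = ½(116 + 194)(135 − 83) = 8060; ΔPS = ½(116 + 194)(148 − 135) = 2015.
Government spending = 65 × 194 = 12610.
Net change = 8060 + 2015 − 12610 = -2535. The loss equals the DWL triangle ½·65·78.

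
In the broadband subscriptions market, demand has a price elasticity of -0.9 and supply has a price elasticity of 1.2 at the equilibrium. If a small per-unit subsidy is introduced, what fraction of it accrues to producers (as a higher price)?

Producer share = 3/7

For a small subsidy around the equilibrium, the benefit split depends on the relative slopes, which at a point are proportional to the elasticities.
Buyer share = εs/(εs + |εd|) = 1.2/(1.2 + 0.9) = 4/7; seller share = |εd|/(εs + |εd|) = 3/7.
So producers capture 3/7 of the subsidy.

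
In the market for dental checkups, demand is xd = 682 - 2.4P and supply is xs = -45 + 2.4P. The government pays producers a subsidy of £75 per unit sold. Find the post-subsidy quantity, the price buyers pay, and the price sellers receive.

Pre-subsidy: 682 - 2.4P = -45 + 2.4P gives P* = 3635/24, x* = 318.5.
With the subsidy, sellers receive Ps = Pb + 75 for each unit, where Pb is the price buyers pay.
Supply in terms of Pb becomes xs = -45 + 2.4(Pb + 75) = 135 + 2.4Pb. Setting this equal to demand: 682 - 2.4Pb = 135 + 2.4Pb, so Pb = 2735/24.
Sellers receive Ps = 2735/24 + 75 = 4535/24; x' = 682 − 2.4·(2735/24) = 408.5.

x' = 408.5; buyers pay 2735/24; sellers receive 4535/24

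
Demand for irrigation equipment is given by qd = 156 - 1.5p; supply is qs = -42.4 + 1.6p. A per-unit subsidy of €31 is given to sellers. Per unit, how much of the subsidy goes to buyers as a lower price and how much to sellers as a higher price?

Pre-subsidy: 156 - 1.5p = -42.4 + 1.6p gives p* = 64, q* = 60.
With the subsidy, sellers receive ps = pb + 31 for each unit, where pb is the price buyers pay.
Supply in terms of pb becomes qs = -42.4 + 1.6(pb + 31) = 7.2 + 1.6pb. Setting this equal to demand: 156 - 1.5pb = 7.2 + 1.6pb, so pb = 48.
Sellers receive ps = 48 + 31 = 79; q' = 156 − 1.5·48 = 84.
Buyers' price falls by p* − pb = 64 − 48 = 16; sellers' price rises by ps − p* = 79 − 64 = 15.

Buyers gain €16 per unit; sellers gain €15 per unit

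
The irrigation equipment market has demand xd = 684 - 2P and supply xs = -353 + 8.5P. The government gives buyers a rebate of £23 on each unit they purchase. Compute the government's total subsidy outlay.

Government cost = 84318/7

Pre-subsidy: 684 - 2P = -353 + 8.5P gives P* = 2074/21, x* = 10216/21.
With the rebate, buyers effectively pay Pb = Ps − 23, where Ps is the price sellers receive.
Demand in terms of Ps becomes xd = 684 − 2(Ps − 23) = 730 - 2Ps. Setting this equal to supply: 730 - 2Ps = -353 + 8.5Ps, so Ps = 722/7.
Buyers pay Pb = 722/7 − 23 = 561/7; x' = -353 + 8.5·(722/7) = 3666/7.
Government outlay = subsidy × quantity = 23 × 3666/7 = 84318/7.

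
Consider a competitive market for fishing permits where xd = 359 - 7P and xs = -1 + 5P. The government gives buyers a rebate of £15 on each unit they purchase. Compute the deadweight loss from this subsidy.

Deadweight loss = £328.125

Pre-subsidy: 359 - 7P = -1 + 5P gives P* = 30, x* = 149.
With the rebate, buyers effectively pay Pb = Ps − 15, where Ps is the price sellers receive.
Demand in terms of Ps becomes xd = 359 − 7(Ps − 15) = 464 - 7Ps. Setting this equal to supply: 464 - 7Ps = -1 + 5Ps, so Ps = 38.75.
Buyers pay Pb = 38.75 − 15 = 23.75; x' = -1 + 5·38.75 = 192.75.
The subsidy expands output by 192.75 − 149 = 43.75 past the efficient level; on those units the gap between marginal cost and willingness to pay runs from 0 up to 15.
DWL = ½ × 15 × 43.75 = 328.125.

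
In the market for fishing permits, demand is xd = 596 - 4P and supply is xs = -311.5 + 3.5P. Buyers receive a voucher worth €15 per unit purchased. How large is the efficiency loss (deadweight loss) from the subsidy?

Deadweight loss = €210

Pre-subsidy: 596 - 4P = -311.5 + 3.5P gives P* = 121, x* = 112.
With the rebate, buyers effectively pay Pb = Ps − 15, where Ps is the price sellers receive.
Demand in terms of Ps becomes xd = 596 − 4(Ps − 15) = 656 - 4Ps. Setting this equal to supply: 656 - 4Ps = -311.5 + 3.5Ps, so Ps = 129.
Buyers pay Pb = 129 − 15 = 114; x' = -311.5 + 3.5·129 = 140.
The subsidy expands output by 140 − 112 = 28 past the efficient level; on those units the gap between marginal cost and willingness to pay runs from 0 up to 15.
DWL = ½ × 15 × 28 = 210.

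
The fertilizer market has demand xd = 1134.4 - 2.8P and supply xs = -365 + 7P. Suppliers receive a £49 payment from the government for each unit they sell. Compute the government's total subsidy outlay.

Government cost = £39396

Pre-subsidy: 1134.4 - 2.8P = -365 + 7P gives P* = 153, x* = 706.
With the subsidy, sellers receive Ps = Pb + 49 for each unit, where Pb is the price buyers pay.
Supply in terms of Pb becomes xs = -365 + 7(Pb + 49) = -22 + 7Pb. Setting this equal to demand: 1134.4 - 2.8Pb = -22 + 7Pb, so Pb = 118.
Sellers receive Ps = 118 + 49 = 167; x' = 1134.4 − 2.8·118 = 804.
Government outlay = subsidy × quantity = 49 × 804 = 39396.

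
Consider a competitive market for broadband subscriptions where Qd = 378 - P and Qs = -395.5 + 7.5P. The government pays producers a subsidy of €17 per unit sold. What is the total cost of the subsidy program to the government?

Government cost = €5134

Pre-subsidy: 378 - P = -395.5 + 7.5P gives P* = 91, Q* = 287.
With the subsidy, sellers receive Ps = Pb + 17 for each unit, where Pb is the price buyers pay.
Supply in terms of Pb becomes Qs = -395.5 + 7.5(Pb + 17) = -268 + 7.5Pb. Setting this equal to demand: 378 - Pb = -268 + 7.5Pb, so Pb = 76.
Sellers receive Ps = 76 + 17 = 93; Q' = 378 − 1·76 = 302.
Government outlay = subsidy × quantity = 17 × 302 = 5134.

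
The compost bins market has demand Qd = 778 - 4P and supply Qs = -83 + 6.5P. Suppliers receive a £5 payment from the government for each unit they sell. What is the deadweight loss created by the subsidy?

Deadweight loss = 650/21

Pre-subsidy: 778 - 4P = -83 + 6.5P gives P* = 82, Q* = 450.
With the subsidy, sellers receive Ps = Pb + 5 for each unit, where Pb is the price buyers pay.
Supply in terms of Pb becomes Qs = -83 + 6.5(Pb + 5) = -50.5 + 6.5Pb. Setting this equal to demand: 778 - 4Pb = -50.5 + 6.5Pb, so Pb = 1657/21.
Sellers receive Ps = 1657/21 + 5 = 1762/21; Q' = 778 − 4·(1657/21) = 9710/21.
The subsidy expands output by 9710/21 − 450 = 260/21 past the efficient level; on those units the gap between marginal cost and willingness to pay runs from 0 up to 5.
DWL = ½ × 5 × 260/21 = 650/21.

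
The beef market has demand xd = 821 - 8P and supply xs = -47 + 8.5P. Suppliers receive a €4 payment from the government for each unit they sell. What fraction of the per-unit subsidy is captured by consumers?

Pre-subsidy: 821 - 8P = -47 + 8.5P gives P* = 1736/33, x* = 13205/33.
With the subsidy, sellers receive Ps = Pb + 4 for each unit, where Pb is the price buyers pay.
Supply in terms of Pb becomes xs = -47 + 8.5(Pb + 4) = -13 + 8.5Pb. Setting this equal to demand: 821 - 8Pb = -13 + 8.5Pb, so Pb = 556/11.
Sellers receive Ps = 556/11 + 4 = 600/11; x' = 821 − 8·(556/11) = 4583/11.
Buyers' price falls by P* − Pb = 1736/33 − 556/11 = 68/33; sellers' price rises by Ps − P* = 600/11 − 1736/33 = 64/33.
So consumers capture (68/33)/4 = 17/33 of each unit of subsidy.

Consumer share = 17/33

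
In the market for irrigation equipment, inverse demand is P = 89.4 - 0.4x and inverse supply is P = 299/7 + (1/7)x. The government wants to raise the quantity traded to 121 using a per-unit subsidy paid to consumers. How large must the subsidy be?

Required subsidy s = 19 per unit

At x = 121, from the demand curve buyers pay Pb = 89.4 − 0.4·121 = 41; from the supply curve sellers need Ps = 299/7 + (1/7)·121 = 60.
The subsidy must fill the gap: s = Ps − Pb = 60 − 41 = 19.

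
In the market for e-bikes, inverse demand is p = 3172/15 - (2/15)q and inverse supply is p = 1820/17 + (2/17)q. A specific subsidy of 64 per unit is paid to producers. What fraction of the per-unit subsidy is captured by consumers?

Consumer share = 0.53125

Pre-subsidy: 3172/15 - (2/15)q = 1820/17 + (2/17)q gives q* = 416 and p* = 156.
With the subsidy, sellers receive ps = pb + 64 for each unit, where pb is the price buyers pay.
On the curves, pb = 3172/15 - (2/15)q and ps = 1820/17 + (2/17)q; the wedge ps − pb = 64 gives 1820/17 + (2/17)q − (3172/15 - (2/15)q) = 64, so q' = 671.
Then pb = 3172/15 − (2/15)·671 = 122 and ps = 1820/17 + (2/17)·671 = 186.
Buyers' price falls by p* − pb = 156 − 122 = 34; sellers' price rises by ps − p* = 186 − 156 = 30.
So consumers capture 34/64 = 0.53125 of each unit of subsidy.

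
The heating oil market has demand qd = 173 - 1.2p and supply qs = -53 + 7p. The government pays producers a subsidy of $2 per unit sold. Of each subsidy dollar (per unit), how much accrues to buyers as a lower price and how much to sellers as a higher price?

Buyers gain 70/41 per unit; sellers gain 12/41 per unit

Pre-subsidy: 173 - 1.2p = -53 + 7p gives p* = 1130/41, q* = 5737/41.
With the subsidy, sellers receive ps = pb + 2 for each unit, where pb is the price buyers pay.
Supply in terms of pb becomes qs = -53 + 7(pb + 2) = -39 + 7pb. Setting this equal to demand: 173 - 1.2pb = -39 + 7pb, so pb = 1060/41.
Sellers receive ps = 1060/41 + 2 = 1142/41; q' = 173 − 1.2·(1060/41) = 5821/41.
Buyers' price falls by p* − pb = 1130/41 − 1060/41 = 70/41; sellers' price rises by ps − p* = 1142/41 − 1130/41 = 12/41.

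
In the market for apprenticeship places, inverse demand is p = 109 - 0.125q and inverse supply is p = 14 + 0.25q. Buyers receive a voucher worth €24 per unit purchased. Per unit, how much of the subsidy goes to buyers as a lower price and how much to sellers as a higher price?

Pre-subsidy: 109 - 0.125q = 14 + 0.25q gives q* = 760/3 and p* = 232/3.
With the rebate, buyers effectively pay pb = ps − 24, where ps is the price sellers receive.
On the curves, pb = 109 - 0.125q and ps = 14 + 0.25q; the wedge ps − pb = 24 gives 14 + 0.25q − (109 - 0.125q) = 24, so q' = 952/3.
Then pb = 109 − 0.125·(952/3) = 208/3 and ps = 14 + 0.25·(952/3) = 280/3.
Buyers' price falls by p* − pb = 232/3 − 208/3 = 8; sellers' price rises by ps − p* = 280/3 − 232/3 = 16.

Buyers gain €8 per unit; sellers gain €16 per unit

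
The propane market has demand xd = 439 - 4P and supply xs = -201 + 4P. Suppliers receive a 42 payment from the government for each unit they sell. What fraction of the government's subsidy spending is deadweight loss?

Pre-subsidy: 439 - 4P = -201 + 4P gives P* = 80, x* = 119.
With the subsidy, sellers receive Ps = Pb + 42 for each unit, where Pb is the price buyers pay.
Supply in terms of Pb becomes xs = -201 + 4(Pb + 42) = -33 + 4Pb. Setting this equal to demand: 439 - 4Pb = -33 + 4Pb, so Pb = 59.
Sellers receive Ps = 59 + 42 = 101; x' = 439 − 4·59 = 203.
ΔCS = ½(119 + 203)(80 − 59) = 3381; ΔPS = ½(119 + 203)(101 − 80) = 3381.
Government spending = 42 × 203 = 8526.
DWL = ½ × 42 × (203 − 119) = 1764; fraction = 1764 / 8526 = 6/29.

DWL / government spending = 6/29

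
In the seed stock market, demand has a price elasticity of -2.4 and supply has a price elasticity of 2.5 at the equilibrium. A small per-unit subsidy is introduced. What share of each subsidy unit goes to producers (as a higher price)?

For a small subsidy around the equilibrium, the benefit split depends on the relative slopes, which at a point are proportional to the elasticities.
Buyer share = εs/(εs + |εd|) = 2.5/(2.5 + 2.4) = 25/49; seller share = |εd|/(εs + |εd|) = 24/49.
So producers capture 24/49 of the subsidy.

Producer share = 24/49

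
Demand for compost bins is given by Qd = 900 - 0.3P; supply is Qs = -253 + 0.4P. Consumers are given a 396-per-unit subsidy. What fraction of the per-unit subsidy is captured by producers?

Pre-subsidy: 900 - 0.3P = -253 + 0.4P gives P* = 11530/7, Q* = 2841/7.
With the rebate, buyers effectively pay Pb = Ps − 396, where Ps is the price sellers receive.
Demand in terms of Ps becomes Qd = 900 − 0.3(Ps − 396) = 1018.8 - 0.3Ps. Setting this equal to supply: 1018.8 - 0.3Ps = -253 + 0.4Ps, so Ps = 12718/7.
Buyers pay Pb = 12718/7 − 396 = 9946/7; Q' = -253 + 0.4·(12718/7) = 16581/35.
Buyers' price falls by P* − Pb = 11530/7 − 9946/7 = 1584/7; sellers' price rises by Ps − P* = 12718/7 − 11530/7 = 1188/7.
So producers capture (1188/7)/396 = 3/7 of each unit of subsidy.

Producer share = 3/7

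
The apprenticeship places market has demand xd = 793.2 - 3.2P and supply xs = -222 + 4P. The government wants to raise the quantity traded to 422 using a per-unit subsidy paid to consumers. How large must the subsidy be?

Required subsidy s = 45 per unit

At x = 422, invert demand for the buyer price: Pb = (793.2 − 422)/3.2 = 116; invert supply for the seller price: Ps = (422 − (-222))/4 = 161.
The subsidy must fill the gap: s = Ps − Pb = 161 − 116 = 45.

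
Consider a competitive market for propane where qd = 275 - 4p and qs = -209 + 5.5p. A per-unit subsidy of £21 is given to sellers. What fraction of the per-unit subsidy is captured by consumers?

Consumer share = 11/19

Pre-subsidy: 275 - 4p = -209 + 5.5p gives p* = 968/19, q* = 1353/19.
With the subsidy, sellers receive ps = pb + 21 for each unit, where pb is the price buyers pay.
Supply in terms of pb becomes qs = -209 + 5.5(pb + 21) = -93.5 + 5.5pb. Setting this equal to demand: 275 - 4pb = -93.5 + 5.5pb, so pb = 737/19.
Sellers receive ps = 737/19 + 21 = 1136/19; q' = 275 − 4·(737/19) = 2277/19.
Buyers' price falls by p* − pb = 968/19 − 737/19 = 231/19; sellers' price rises by ps − p* = 1136/19 − 968/19 = 168/19.
So consumers capture (231/19)/21 = 11/19 of each unit of subsidy.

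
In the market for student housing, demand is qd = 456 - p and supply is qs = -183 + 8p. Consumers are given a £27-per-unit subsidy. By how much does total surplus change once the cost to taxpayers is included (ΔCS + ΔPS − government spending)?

Net change in total surplus = -£324

Pre-subsidy: 456 - p = -183 + 8p gives p* = 71, q* = 385.
With the rebate, buyers effectively pay pb = ps − 27, where ps is the price sellers receive.
Demand in terms of ps becomes qd = 456 − 1(ps − 27) = 483 - ps. Setting this equal to supply: 483 - ps = -183 + 8ps, so ps = 74.
Buyers pay pb = 74 − 27 = 47; q' = -183 + 8·74 = 409.
ΔCS = ½(385 + 409)(71 − 47) = 9528; ΔPS = ½(385 + 409)(74 − 71) = 1191.
Government spending = 27 × 409 = 11043.
Net change = 9528 + 1191 − 11043 = -324. The loss equals the DWL triangle ½·27·24.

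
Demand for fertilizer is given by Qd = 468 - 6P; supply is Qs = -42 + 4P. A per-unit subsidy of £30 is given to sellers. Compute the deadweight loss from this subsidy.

Deadweight loss = £1080

Pre-subsidy: 468 - 6P = -42 + 4P gives P* = 51, Q* = 162.
With the subsidy, sellers receive Ps = Pb + 30 for each unit, where Pb is the price buyers pay.
Supply in terms of Pb becomes Qs = -42 + 4(Pb + 30) = 78 + 4Pb. Setting this equal to demand: 468 - 6Pb = 78 + 4Pb, so Pb = 39.
Sellers receive Ps = 39 + 30 = 69; Q' = 468 − 6·39 = 234.
The subsidy expands output by 234 − 162 = 72 past the efficient level; on those units the gap between marginal cost and willingness to pay runs from 0 up to 30.
DWL = ½ × 30 × 72 = 1080.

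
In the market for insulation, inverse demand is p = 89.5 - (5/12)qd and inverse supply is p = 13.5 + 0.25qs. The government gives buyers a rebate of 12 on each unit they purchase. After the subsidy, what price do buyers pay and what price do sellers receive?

Pre-subsidy: 89.5 - (5/12)q = 13.5 + 0.25q gives q* = 114 and p* = 42.
With the rebate, buyers effectively pay pb = ps − 12, where ps is the price sellers receive.
On the curves, pb = 89.5 - (5/12)q and ps = 13.5 + 0.25q; the wedge ps − pb = 12 gives 13.5 + 0.25q − (89.5 - (5/12)q) = 12, so q' = 132.
Then pb = 89.5 − (5/12)·132 = 34.5 and ps = 13.5 + 0.25·132 = 46.5.

Buyers pay 34.5; sellers receive 46.5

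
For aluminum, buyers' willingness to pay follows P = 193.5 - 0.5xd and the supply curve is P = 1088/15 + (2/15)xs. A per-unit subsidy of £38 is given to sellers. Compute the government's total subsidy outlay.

Government cost = £9538

Pre-subsidy: 193.5 - 0.5x = 1088/15 + (2/15)x gives x* = 191 and P* = 98.
With the subsidy, sellers receive Ps = Pb + 38 for each unit, where Pb is the price buyers pay.
On the curves, Pb = 193.5 - 0.5x and Ps = 1088/15 + (2/15)x; the wedge Ps − Pb = 38 gives 1088/15 + (2/15)x − (193.5 - 0.5x) = 38, so x' = 251.
Then Pb = 193.5 − 0.5·251 = 68 and Ps = 1088/15 + (2/15)·251 = 106.
Government outlay = subsidy × quantity = 38 × 251 = 9538.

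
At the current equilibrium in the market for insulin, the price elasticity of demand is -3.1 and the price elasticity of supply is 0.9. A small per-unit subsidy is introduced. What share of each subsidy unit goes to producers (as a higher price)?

Producer share = 0.775

For a small subsidy around the equilibrium, the benefit split depends on the relative slopes, which at a point are proportional to the elasticities.
Buyer share = εs/(εs + |εd|) = 0.9/(0.9 + 3.1) = 0.225; seller share = |εd|/(εs + |εd|) = 0.775.
So producers capture 0.775 of the subsidy.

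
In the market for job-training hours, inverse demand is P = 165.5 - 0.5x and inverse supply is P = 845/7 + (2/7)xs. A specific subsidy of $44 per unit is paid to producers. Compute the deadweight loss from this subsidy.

Pre-subsidy: 165.5 - 0.5x = 845/7 + (2/7)x gives x* = 57 and P* = 137.
With the subsidy, sellers receive Ps = Pb + 44 for each unit, where Pb is the price buyers pay.
On the curves, Pb = 165.5 - 0.5x and Ps = 845/7 + (2/7)x; the wedge Ps − Pb = 44 gives 845/7 + (2/7)x − (165.5 - 0.5x) = 44, so x' = 113.
Then Pb = 165.5 − 0.5·113 = 109 and Ps = 845/7 + (2/7)·113 = 153.
The subsidy expands output by 113 − 57 = 56 past the efficient level; on those units the gap between marginal cost and willingness to pay runs from 0 up to 44.
DWL = ½ × 44 × 56 = 1232.

Deadweight loss = $1232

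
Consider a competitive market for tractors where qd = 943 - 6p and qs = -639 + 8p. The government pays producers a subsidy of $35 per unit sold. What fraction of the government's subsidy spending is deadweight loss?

Pre-subsidy: 943 - 6p = -639 + 8p gives p* = 113, q* = 265.
With the subsidy, sellers receive ps = pb + 35 for each unit, where pb is the price buyers pay.
Supply in terms of pb becomes qs = -639 + 8(pb + 35) = -359 + 8pb. Setting this equal to demand: 943 - 6pb = -359 + 8pb, so pb = 93.
Sellers receive ps = 93 + 35 = 128; q' = 943 − 6·93 = 385.
ΔCS = ½(265 + 385)(113 − 93) = 6500; ΔPS = ½(265 + 385)(128 − 113) = 4875.
Government spending = 35 × 385 = 13475.
DWL = ½ × 35 × (385 − 265) = 2100; fraction = 2100 / 13475 = 12/77.

DWL / government spending = 12/77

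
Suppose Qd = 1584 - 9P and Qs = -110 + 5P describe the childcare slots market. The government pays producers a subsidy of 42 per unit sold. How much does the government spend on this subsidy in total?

Pre-subsidy: 1584 - 9P = -110 + 5P gives P* = 121, Q* = 495.
With the subsidy, sellers receive Ps = Pb + 42 for each unit, where Pb is the price buyers pay.
Supply in terms of Pb becomes Qs = -110 + 5(Pb + 42) = 100 + 5Pb. Setting this equal to demand: 1584 - 9Pb = 100 + 5Pb, so Pb = 106.
Sellers receive Ps = 106 + 42 = 148; Q' = 1584 − 9·106 = 630.
Government outlay = subsidy × quantity = 42 × 630 = 26460.

Government cost = 26460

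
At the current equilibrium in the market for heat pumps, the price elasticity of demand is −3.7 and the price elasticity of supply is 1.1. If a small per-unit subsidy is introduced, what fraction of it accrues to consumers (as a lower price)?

Consumer share = 11/48

For a small subsidy around the equilibrium, the benefit split depends on the relative slopes, which at a point are proportional to the elasticities.
Buyer share = εs/(εs + |εd|) = 1.1/(1.1 + 3.7) = 11/48; seller share = |εd|/(εs + |εd|) = 37/48.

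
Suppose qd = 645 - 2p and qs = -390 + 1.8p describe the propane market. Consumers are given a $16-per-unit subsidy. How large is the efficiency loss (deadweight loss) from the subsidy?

Pre-subsidy: 645 - 2p = -390 + 1.8p gives p* = 5175/19, q* = 1905/19.
With the rebate, buyers effectively pay pb = ps − 16, where ps is the price sellers receive.
Demand in terms of ps becomes qd = 645 − 2(ps − 16) = 677 - 2ps. Setting this equal to supply: 677 - 2ps = -390 + 1.8ps, so ps = 5335/19.
Buyers pay pb = 5335/19 − 16 = 5031/19; q' = -390 + 1.8·(5335/19) = 2193/19.
The subsidy expands output by 2193/19 − 1905/19 = 288/19 past the efficient level; on those units the gap between marginal cost and willingness to pay runs from 0 up to 16.
DWL = ½ × 16 × 288/19 = 2304/19.

Deadweight loss = 2304/19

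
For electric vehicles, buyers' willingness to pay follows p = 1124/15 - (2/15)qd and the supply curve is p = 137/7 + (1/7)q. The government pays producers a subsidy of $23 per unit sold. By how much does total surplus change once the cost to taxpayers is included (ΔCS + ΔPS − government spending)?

Net change in total surplus = -55545/58

Pre-subsidy: 1124/15 - (2/15)q = 137/7 + (1/7)q gives q* = 5813/29 and p* = 1398/29.
With the subsidy, sellers receive ps = pb + 23 for each unit, where pb is the price buyers pay.
On the curves, pb = 1124/15 - (2/15)q and ps = 137/7 + (1/7)q; the wedge ps − pb = 23 gives 137/7 + (1/7)q − (1124/15 - (2/15)q) = 23, so q' = 8228/29.
Then pb = 1124/15 − (2/15)·(8228/29) = 1076/29 and ps = 137/7 + (1/7)·(8228/29) = 1743/29.
ΔCS = ½(5813/29 + 8228/29)(1398/29 − 1076/29) = 2260601/841; ΔPS = ½(5813/29 + 8228/29)(1743/29 − 1398/29) = 4844145/1682.
Government spending = 23 × 8228/29 = 189244/29.
Net change = 2260601/841 + 4844145/1682 − 189244/29 = -55545/58. The loss equals the DWL triangle ½·23·2415/29.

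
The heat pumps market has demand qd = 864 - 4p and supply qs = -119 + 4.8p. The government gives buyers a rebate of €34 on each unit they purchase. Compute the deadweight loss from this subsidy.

Deadweight loss = 13872/11

Pre-subsidy: 864 - 4p = -119 + 4.8p gives p* = 4915/44, q* = 4589/11.
With the rebate, buyers effectively pay pb = ps − 34, where ps is the price sellers receive.
Demand in terms of ps becomes qd = 864 − 4(ps − 34) = 1000 - 4ps. Setting this equal to supply: 1000 - 4ps = -119 + 4.8ps, so ps = 5595/44.
Buyers pay pb = 5595/44 − 34 = 4099/44; q' = -119 + 4.8·(5595/44) = 5405/11.
The subsidy expands output by 5405/11 − 4589/11 = 816/11 past the efficient level; on those units the gap between marginal cost and willingness to pay runs from 0 up to 34.
DWL = ½ × 34 × 816/11 = 13872/11.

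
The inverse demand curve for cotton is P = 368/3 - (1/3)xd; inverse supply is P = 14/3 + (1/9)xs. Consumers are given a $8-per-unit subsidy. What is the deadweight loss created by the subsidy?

Pre-subsidy: 368/3 - (1/3)x = 14/3 + (1/9)x gives x* = 265.5 and P* = 205/6.
With the rebate, buyers effectively pay Pb = Ps − 8, where Ps is the price sellers receive.
On the curves, Pb = 368/3 - (1/3)x and Ps = 14/3 + (1/9)x; the wedge Ps − Pb = 8 gives 14/3 + (1/9)x − (368/3 - (1/3)x) = 8, so x' = 283.5.
Then Pb = 368/3 − (1/3)·283.5 = 169/6 and Ps = 14/3 + (1/9)·283.5 = 217/6.
The subsidy expands output by 283.5 − 265.5 = 18 past the efficient level; on those units the gap between marginal cost and willingness to pay runs from 0 up to 8.
DWL = ½ × 8 × 18 = 72.

Deadweight loss = $72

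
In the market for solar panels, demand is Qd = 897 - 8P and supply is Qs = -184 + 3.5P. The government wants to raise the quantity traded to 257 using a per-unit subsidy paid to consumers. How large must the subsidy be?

At Q = 257, invert demand for the buyer price: Pb = (897 − 257)/8 = 80; invert supply for the seller price: Ps = (257 − (-184))/3.5 = 126.
The subsidy must fill the gap: s = Ps − Pb = 126 − 80 = 46.

Required subsidy s = 46 per unit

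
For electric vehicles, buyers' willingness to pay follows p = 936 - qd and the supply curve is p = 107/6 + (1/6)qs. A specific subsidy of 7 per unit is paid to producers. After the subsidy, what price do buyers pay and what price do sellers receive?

Pre-subsidy: 936 - q = 107/6 + (1/6)q gives q* = 787 and p* = 149.
With the subsidy, sellers receive ps = pb + 7 for each unit, where pb is the price buyers pay.
On the curves, pb = 936 - q and ps = 107/6 + (1/6)q; the wedge ps − pb = 7 gives 107/6 + (1/6)q − (936 - q) = 7, so q' = 793.
Then pb = 936 − 1·793 = 143 and ps = 107/6 + (1/6)·793 = 150.

Buyers pay 143; sellers receive 150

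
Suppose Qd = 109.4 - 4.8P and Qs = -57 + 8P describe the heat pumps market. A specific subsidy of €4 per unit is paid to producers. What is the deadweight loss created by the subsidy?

Deadweight loss = €24

Pre-subsidy: 109.4 - 4.8P = -57 + 8P gives P* = 13, Q* = 47.
With the subsidy, sellers receive Ps = Pb + 4 for each unit, where Pb is the price buyers pay.
Supply in terms of Pb becomes Qs = -57 + 8(Pb + 4) = -25 + 8Pb. Setting this equal to demand: 109.4 - 4.8Pb = -25 + 8Pb, so Pb = 10.5.
Sellers receive Ps = 10.5 + 4 = 14.5; Q' = 109.4 − 4.8·10.5 = 59.
The subsidy expands output by 59 − 47 = 12 past the efficient level; on those units the gap between marginal cost and willingness to pay runs from 0 up to 4.
DWL = ½ × 4 × 12 = 24.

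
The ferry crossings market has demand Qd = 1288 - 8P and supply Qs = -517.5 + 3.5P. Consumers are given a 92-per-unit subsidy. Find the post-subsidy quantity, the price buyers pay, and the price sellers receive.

Q' = 256; buyers pay 129; sellers receive 221

Pre-subsidy: 1288 - 8P = -517.5 + 3.5P gives P* = 157, Q* = 32.
With the rebate, buyers effectively pay Pb = Ps − 92, where Ps is the price sellers receive.
Demand in terms of Ps becomes Qd = 1288 − 8(Ps − 92) = 2024 - 8Ps. Setting this equal to supply: 2024 - 8Ps = -517.5 + 3.5Ps, so Ps = 221.
Buyers pay Pb = 221 − 92 = 129; Q' = -517.5 + 3.5·221 = 256.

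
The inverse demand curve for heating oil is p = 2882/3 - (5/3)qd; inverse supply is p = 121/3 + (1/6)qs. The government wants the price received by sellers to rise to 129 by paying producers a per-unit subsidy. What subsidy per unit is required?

At a seller price of 129, quantity supplied is -242 + 6·129 = 532.
Buyers absorb 532 only when they pay pb = 2882/3 − (5/3)·532 = 74.
s = ps − pb = 129 − 74 = 55.

Required subsidy s = 55 per unit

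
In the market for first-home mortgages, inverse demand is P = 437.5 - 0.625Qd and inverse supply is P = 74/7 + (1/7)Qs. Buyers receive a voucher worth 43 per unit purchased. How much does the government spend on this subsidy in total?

Pre-subsidy: 437.5 - 0.625Q = 74/7 + (1/7)Q gives Q* = 556 and P* = 90.
With the rebate, buyers effectively pay Pb = Ps − 43, where Ps is the price sellers receive.
On the curves, Pb = 437.5 - 0.625Q and Ps = 74/7 + (1/7)Q; the wedge Ps − Pb = 43 gives 74/7 + (1/7)Q − (437.5 - 0.625Q) = 43, so Q' = 612.
Then Pb = 437.5 − 0.625·612 = 55 and Ps = 74/7 + (1/7)·612 = 98.
Government outlay = subsidy × quantity = 43 × 612 = 26316.

Government cost = 26316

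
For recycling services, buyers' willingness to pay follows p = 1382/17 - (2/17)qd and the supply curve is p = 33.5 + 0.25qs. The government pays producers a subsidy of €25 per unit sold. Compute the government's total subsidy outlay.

Government cost = €4950

Pre-subsidy: 1382/17 - (2/17)q = 33.5 + 0.25q gives q* = 130 and p* = 66.
With the subsidy, sellers receive ps = pb + 25 for each unit, where pb is the price buyers pay.
On the curves, pb = 1382/17 - (2/17)q and ps = 33.5 + 0.25q; the wedge ps − pb = 25 gives 33.5 + 0.25q − (1382/17 - (2/17)q) = 25, so q' = 198.
Then pb = 1382/17 − (2/17)·198 = 58 and ps = 33.5 + 0.25·198 = 83.
Government outlay = subsidy × quantity = 25 × 198 = 4950.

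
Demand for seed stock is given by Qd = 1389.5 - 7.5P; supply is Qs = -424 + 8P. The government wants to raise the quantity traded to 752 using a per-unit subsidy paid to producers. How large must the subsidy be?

At Q = 752, invert demand for the buyer price: Pb = (1389.5 − 752)/7.5 = 85; invert supply for the seller price: Ps = (752 − (-424))/8 = 147.
The subsidy must fill the gap: s = Ps − Pb = 147 − 85 = 62.

Required subsidy s = 62 per unit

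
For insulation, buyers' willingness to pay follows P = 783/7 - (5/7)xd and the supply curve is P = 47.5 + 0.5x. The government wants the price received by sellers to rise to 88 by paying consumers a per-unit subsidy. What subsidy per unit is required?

At a seller price of 88, quantity supplied is -95 + 2·88 = 81.
Buyers absorb 81 only when they pay Pb = 783/7 − (5/7)·81 = 54.
s = Ps − Pb = 88 − 54 = 34.

Required subsidy s = 34 per unit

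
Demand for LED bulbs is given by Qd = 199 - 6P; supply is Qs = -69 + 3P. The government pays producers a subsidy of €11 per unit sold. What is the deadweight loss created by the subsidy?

Pre-subsidy: 199 - 6P = -69 + 3P gives P* = 268/9, Q* = 61/3.
With the subsidy, sellers receive Ps = Pb + 11 for each unit, where Pb is the price buyers pay.
Supply in terms of Pb becomes Qs = -69 + 3(Pb + 11) = -36 + 3Pb. Setting this equal to demand: 199 - 6Pb = -36 + 3Pb, so Pb = 235/9.
Sellers receive Ps = 235/9 + 11 = 334/9; Q' = 199 − 6·(235/9) = 127/3.
The subsidy expands output by 127/3 − 61/3 = 22 past the efficient level; on those units the gap between marginal cost and willingness to pay runs from 0 up to 11.
DWL = ½ × 11 × 22 = 121.

Deadweight loss = €121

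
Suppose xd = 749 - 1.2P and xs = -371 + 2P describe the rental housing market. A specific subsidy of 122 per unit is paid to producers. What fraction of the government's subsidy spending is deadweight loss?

DWL / government spending = 183/1682

Pre-subsidy: 749 - 1.2P = -371 + 2P gives P* = 350, x* = 329.
With the subsidy, sellers receive Ps = Pb + 122 for each unit, where Pb is the price buyers pay.
Supply in terms of Pb becomes xs = -371 + 2(Pb + 122) = -127 + 2Pb. Setting this equal to demand: 749 - 1.2Pb = -127 + 2Pb, so Pb = 273.75.
Sellers receive Ps = 273.75 + 122 = 395.75; x' = 749 − 1.2·273.75 = 420.5.
ΔCS = ½(329 + 420.5)(350 − 273.75) = 28574.6875; ΔPS = ½(329 + 420.5)(395.75 − 350) = 17144.8125.
Government spending = 122 × 420.5 = 51301.
DWL = ½ × 122 × (420.5 − 329) = 5581.5; fraction = 5581.5 / 51301 = 183/1682.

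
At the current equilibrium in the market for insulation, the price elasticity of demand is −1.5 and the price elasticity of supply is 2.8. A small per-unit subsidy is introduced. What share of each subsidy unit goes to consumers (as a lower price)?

For a small subsidy around the equilibrium, the benefit split depends on the relative slopes, which at a point are proportional to the elasticities.
Buyer share = εs/(εs + |εd|) = 2.8/(2.8 + 1.5) = 28/43; seller share = |εd|/(εs + |εd|) = 15/43.

Consumer share = 28/43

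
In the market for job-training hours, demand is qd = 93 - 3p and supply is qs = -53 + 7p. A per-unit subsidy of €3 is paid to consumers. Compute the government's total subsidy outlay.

Government cost = €166.5

Pre-subsidy: 93 - 3p = -53 + 7p gives p* = 14.6, q* = 49.2.
With the rebate, buyers effectively pay pb = ps − 3, where ps is the price sellers receive.
Demand in terms of ps becomes qd = 93 − 3(ps − 3) = 102 - 3ps. Setting this equal to supply: 102 - 3ps = -53 + 7ps, so ps = 15.5.
Buyers pay pb = 15.5 − 3 = 12.5; q' = -53 + 7·15.5 = 55.5.
Government outlay = subsidy × quantity = 3 × 55.5 = 166.5.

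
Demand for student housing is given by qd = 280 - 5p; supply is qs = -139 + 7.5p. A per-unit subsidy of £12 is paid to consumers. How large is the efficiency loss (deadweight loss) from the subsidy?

Pre-subsidy: 280 - 5p = -139 + 7.5p gives p* = 33.52, q* = 112.4.
With the rebate, buyers effectively pay pb = ps − 12, where ps is the price sellers receive.
Demand in terms of ps becomes qd = 280 − 5(ps − 12) = 340 - 5ps. Setting this equal to supply: 340 - 5ps = -139 + 7.5ps, so ps = 38.32.
Buyers pay pb = 38.32 − 12 = 26.32; q' = -139 + 7.5·38.32 = 148.4.
The subsidy expands output by 148.4 − 112.4 = 36 past the efficient level; on those units the gap between marginal cost and willingness to pay runs from 0 up to 12.
DWL = ½ × 12 × 36 = 216.

Deadweight loss = £216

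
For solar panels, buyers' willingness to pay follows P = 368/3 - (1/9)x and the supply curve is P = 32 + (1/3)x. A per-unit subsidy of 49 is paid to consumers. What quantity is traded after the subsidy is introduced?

x' = 314.25

Pre-subsidy: 368/3 - (1/9)x = 32 + (1/3)x gives x* = 204 and P* = 100.
With the rebate, buyers effectively pay Pb = Ps − 49, where Ps is the price sellers receive.
On the curves, Pb = 368/3 - (1/9)x and Ps = 32 + (1/3)x; the wedge Ps − Pb = 49 gives 32 + (1/3)x − (368/3 - (1/9)x) = 49, so x' = 314.25.
Then Pb = 368/3 − (1/9)·314.25 = 87.75 and Ps = 32 + (1/3)·314.25 = 136.75.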